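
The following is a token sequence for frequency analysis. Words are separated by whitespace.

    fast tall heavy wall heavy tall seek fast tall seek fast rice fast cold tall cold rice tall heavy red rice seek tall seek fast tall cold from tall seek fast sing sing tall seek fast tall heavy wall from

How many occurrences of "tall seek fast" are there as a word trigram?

Scanning the 38 overlapping trigram windows for "tall seek fast":
  position 6–8: tall seek fast
  position 9–11: tall seek fast
  position 23–25: tall seek fast
  position 29–31: tall seek fast
  position 34–36: tall seek fast

5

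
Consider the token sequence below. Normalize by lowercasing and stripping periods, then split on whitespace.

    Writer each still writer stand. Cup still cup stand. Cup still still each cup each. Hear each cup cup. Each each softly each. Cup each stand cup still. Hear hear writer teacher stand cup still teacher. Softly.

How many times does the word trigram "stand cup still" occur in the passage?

4

Scanning the 35 overlapping trigram windows for "stand cup still":
  position 5–7: stand cup still
  position 9–11: stand cup still
  position 26–28: stand cup still
  position 33–35: stand cup still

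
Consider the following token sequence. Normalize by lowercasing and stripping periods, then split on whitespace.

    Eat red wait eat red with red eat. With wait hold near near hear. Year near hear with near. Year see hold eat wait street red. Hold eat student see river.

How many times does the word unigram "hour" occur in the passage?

Scanning the 31 tokens for "hour":
  (none found)

0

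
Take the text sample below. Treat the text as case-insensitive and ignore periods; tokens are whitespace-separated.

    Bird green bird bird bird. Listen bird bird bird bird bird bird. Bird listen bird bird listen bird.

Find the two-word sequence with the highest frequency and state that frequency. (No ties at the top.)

"bird bird", 9 times

Bigram frequencies (highest first):
  bird bird: 9
  bird listen: 3
  listen bird: 3
  bird green: 1
  green bird: 1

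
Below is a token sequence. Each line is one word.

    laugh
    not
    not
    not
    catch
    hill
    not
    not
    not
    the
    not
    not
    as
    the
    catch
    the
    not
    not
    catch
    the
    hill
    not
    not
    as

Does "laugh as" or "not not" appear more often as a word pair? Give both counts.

"laugh as": 0 occurrences
"not not": 7 occurrences

"not not" (7 vs 0)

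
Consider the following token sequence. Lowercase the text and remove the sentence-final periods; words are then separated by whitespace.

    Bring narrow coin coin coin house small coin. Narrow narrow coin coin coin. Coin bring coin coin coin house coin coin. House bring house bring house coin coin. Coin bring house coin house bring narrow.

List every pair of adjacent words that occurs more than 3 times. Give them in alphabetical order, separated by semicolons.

coin coin; coin house

Bigram counts meeting the condition (more than 3 times):
  coin coin: 10
  coin house: 4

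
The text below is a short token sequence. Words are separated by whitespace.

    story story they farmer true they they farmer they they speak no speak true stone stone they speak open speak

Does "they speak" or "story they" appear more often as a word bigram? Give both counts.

"they speak": 2 occurrences
"story they": 1 occurrence

"they speak" (2 vs 1)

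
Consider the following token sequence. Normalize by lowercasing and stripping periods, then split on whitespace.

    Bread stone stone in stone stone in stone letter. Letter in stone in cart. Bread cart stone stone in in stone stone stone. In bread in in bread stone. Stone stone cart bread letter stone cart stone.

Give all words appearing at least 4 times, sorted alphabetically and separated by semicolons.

Unigram counts meeting the condition (at least 4 times):
  bread: 5
  cart: 4
  in: 9
  stone: 16

bread; cart; in; stone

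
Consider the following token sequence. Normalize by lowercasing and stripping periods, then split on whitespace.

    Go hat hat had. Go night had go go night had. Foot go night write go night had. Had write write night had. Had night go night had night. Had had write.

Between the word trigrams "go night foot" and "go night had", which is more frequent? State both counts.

"go night had" (4 vs 0)

"go night foot": 0 occurrences
"go night had": 4 occurrences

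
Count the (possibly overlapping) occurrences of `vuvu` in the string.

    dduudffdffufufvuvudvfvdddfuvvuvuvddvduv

Sliding a length-4 window over the 39 characters (36 positions):
  position 15–18: vuvu
  position 29–32: vuvu

2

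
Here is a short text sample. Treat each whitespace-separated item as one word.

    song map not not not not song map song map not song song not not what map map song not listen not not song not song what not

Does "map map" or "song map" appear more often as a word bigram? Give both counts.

"map map": 1 occurrence
"song map": 3 occurrences

"song map" (3 vs 1)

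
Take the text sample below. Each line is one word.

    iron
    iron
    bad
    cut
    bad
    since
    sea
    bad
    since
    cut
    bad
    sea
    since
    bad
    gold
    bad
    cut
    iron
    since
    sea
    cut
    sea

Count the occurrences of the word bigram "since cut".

1

Scanning the 21 overlapping bigram windows for "since cut":
  position 9–10: since cut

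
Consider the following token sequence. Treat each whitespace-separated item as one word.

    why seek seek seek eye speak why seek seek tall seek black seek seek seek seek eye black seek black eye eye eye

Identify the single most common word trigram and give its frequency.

Trigram frequencies (highest first):
  seek seek seek: 3
  why seek seek: 2
  seek seek eye: 2
  seek eye speak: 1
  eye speak why: 1
  speak why seek: 1
  … (11 more, each ≤ 1)

"seek seek seek", 3 times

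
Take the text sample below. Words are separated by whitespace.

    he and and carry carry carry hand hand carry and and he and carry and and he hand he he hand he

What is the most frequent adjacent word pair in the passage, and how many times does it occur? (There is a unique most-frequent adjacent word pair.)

Bigram frequencies (highest first):
  and and: 3
  he and: 2
  and carry: 2
  carry carry: 2
  carry and: 2
  and he: 2
  … (6 more, each ≤ 2)

"and and", 3 times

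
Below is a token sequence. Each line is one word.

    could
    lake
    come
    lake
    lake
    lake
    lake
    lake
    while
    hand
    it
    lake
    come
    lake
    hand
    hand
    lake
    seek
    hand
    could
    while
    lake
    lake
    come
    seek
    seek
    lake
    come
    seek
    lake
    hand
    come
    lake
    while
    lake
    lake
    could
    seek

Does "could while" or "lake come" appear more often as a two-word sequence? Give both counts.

"lake come" (4 vs 1)

"could while": 1 occurrence
"lake come": 4 occurrences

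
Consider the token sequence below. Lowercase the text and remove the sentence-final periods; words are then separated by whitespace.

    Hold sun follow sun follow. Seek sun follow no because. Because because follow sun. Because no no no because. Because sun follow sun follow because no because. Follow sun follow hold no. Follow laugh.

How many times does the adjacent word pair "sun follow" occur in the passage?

Scanning the 33 overlapping bigram windows for "sun follow":
  position 2–3: sun follow
  position 4–5: sun follow
  position 7–8: sun follow
  position 21–22: sun follow
  position 23–24: sun follow
  position 29–30: sun follow

6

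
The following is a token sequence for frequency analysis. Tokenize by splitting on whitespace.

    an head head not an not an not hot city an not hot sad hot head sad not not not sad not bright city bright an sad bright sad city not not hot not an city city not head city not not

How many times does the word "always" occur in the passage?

0

Scanning the 42 tokens for "always":
  (none found)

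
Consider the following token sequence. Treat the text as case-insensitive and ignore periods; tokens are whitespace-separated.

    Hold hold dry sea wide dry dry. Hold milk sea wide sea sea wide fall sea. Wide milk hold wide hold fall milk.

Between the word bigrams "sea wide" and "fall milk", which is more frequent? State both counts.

"sea wide" (4 vs 1)

"sea wide": 4 occurrences
"fall milk": 1 occurrence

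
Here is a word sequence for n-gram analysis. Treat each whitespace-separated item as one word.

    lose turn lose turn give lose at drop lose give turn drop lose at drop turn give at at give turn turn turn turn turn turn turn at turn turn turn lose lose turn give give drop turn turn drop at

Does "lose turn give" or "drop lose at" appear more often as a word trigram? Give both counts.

"lose turn give" (2 vs 1)

"lose turn give": 2 occurrences
"drop lose at": 1 occurrence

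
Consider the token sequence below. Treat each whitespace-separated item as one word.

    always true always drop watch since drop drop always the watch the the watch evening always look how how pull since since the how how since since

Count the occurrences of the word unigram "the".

Scanning the 27 tokens for "the":
  position 10: the
  position 12: the
  position 13: the
  position 23: the

4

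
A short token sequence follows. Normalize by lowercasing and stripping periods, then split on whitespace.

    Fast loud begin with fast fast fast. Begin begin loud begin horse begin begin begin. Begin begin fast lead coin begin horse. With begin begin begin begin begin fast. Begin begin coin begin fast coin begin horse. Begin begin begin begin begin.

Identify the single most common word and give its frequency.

"begin", 24 times

Unigram frequencies (highest first):
  begin: 24
  fast: 7
  horse: 3
  coin: 3
  loud: 2
  with: 2
  … (1 more, each ≤ 1)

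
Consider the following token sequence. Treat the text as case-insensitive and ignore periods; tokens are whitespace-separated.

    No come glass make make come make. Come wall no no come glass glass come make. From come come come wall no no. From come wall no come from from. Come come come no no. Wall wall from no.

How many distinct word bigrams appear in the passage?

39 tokens → 38 bigram windows in total.
Repeated bigrams (each contributes count−1 duplicates):
  come come: 4
  come wall: 3
  from come: 3
  no come: 3
  no no: 3
  wall no: 3
  come glass: 2
  come make: 2
  … (1 more repeated)
16 duplicate windows → 38 − 16 = 22 distinct.

22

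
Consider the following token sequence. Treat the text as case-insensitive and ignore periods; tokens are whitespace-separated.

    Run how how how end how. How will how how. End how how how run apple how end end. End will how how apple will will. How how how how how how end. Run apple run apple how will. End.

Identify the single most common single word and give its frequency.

"how", 20 times

Unigram frequencies (highest first):
  how: 20
  end: 7
  will: 5
  run: 4
  apple: 4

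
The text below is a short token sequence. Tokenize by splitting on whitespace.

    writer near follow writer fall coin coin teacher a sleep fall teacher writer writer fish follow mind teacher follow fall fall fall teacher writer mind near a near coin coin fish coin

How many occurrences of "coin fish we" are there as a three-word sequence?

0

Scanning the 30 overlapping trigram windows for "coin fish we":
  (none found)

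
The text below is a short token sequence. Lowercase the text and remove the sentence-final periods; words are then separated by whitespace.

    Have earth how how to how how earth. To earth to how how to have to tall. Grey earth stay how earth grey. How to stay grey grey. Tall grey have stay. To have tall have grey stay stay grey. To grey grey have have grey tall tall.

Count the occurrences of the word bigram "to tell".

Scanning the 47 overlapping bigram windows for "to tell":
  (none found)

0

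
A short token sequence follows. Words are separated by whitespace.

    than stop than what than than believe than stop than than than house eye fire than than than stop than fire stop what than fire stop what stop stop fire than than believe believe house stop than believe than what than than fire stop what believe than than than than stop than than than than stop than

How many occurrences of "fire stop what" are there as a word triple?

3

Scanning the 55 overlapping trigram windows for "fire stop what":
  position 21–23: fire stop what
  position 25–27: fire stop what
  position 43–45: fire stop what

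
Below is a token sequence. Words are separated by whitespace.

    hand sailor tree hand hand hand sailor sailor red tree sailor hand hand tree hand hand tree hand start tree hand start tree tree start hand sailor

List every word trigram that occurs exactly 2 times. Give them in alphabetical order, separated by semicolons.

hand hand tree; hand start tree; hand tree hand; tree hand hand; tree hand start

Trigram counts meeting the condition (exactly 2 times):
  hand hand tree: 2
  hand start tree: 2
  hand tree hand: 2
  tree hand hand: 2
  tree hand start: 2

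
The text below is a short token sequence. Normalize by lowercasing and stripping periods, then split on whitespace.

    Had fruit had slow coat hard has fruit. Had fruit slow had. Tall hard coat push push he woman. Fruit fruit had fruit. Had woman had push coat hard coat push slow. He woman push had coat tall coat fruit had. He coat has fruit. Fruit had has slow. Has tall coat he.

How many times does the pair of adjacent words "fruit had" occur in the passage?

Scanning the 52 overlapping bigram windows for "fruit had":
  position 2–3: fruit had
  position 8–9: fruit had
  position 21–22: fruit had
  position 23–24: fruit had
  position 40–41: fruit had
  position 46–47: fruit had

6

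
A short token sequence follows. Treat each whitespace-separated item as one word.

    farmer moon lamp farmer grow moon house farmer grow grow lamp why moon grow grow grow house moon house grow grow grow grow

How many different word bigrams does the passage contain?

15

23 tokens → 22 bigram windows in total.
Repeated bigrams (each contributes count−1 duplicates):
  grow grow: 6
  farmer grow: 2
  moon house: 2
7 duplicate windows → 22 − 7 = 15 distinct.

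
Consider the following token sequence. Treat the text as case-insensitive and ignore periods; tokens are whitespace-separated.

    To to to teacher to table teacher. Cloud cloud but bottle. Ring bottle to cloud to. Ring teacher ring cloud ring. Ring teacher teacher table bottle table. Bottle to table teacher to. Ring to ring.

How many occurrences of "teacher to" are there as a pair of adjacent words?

Scanning the 34 overlapping bigram windows for "teacher to":
  position 4–5: teacher to
  position 31–32: teacher to

2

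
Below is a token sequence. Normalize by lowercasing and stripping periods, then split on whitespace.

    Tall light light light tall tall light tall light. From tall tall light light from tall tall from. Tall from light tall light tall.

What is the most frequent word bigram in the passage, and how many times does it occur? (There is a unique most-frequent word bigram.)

Bigram frequencies (highest first):
  tall light: 5
  light tall: 4
  light light: 3
  tall tall: 3
  from tall: 3
  light from: 2
  … (2 more, each ≤ 2)

"tall light", 5 times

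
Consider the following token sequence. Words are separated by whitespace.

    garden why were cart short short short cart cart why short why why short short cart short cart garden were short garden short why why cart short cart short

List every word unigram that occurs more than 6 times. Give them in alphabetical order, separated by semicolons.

cart; short

Unigram counts meeting the condition (more than 6 times):
  cart: 7
  short: 11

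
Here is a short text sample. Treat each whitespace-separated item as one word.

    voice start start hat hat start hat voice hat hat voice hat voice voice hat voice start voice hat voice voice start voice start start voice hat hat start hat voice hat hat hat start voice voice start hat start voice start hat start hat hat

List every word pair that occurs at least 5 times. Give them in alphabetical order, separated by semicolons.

Bigram counts meeting the condition (at least 5 times):
  hat hat: 6
  hat start: 5
  hat voice: 6
  start hat: 6
  start voice: 5
  voice hat: 6
  voice start: 6

hat hat; hat start; hat voice; start hat; start voice; voice hat; voice start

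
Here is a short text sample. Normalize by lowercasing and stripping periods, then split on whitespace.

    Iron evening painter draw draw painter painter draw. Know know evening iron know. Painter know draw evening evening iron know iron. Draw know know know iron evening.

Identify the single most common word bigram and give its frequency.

"know know", 3 times

Bigram frequencies (highest first):
  know know: 3
  iron evening: 2
  painter draw: 2
  draw know: 2
  evening iron: 2
  iron know: 2
  … (12 more, each ≤ 2)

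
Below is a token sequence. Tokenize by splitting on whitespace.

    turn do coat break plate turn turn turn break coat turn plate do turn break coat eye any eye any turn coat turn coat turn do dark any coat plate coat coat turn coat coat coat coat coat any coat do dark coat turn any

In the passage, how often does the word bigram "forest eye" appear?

Scanning the 44 overlapping bigram windows for "forest eye":
  (none found)

0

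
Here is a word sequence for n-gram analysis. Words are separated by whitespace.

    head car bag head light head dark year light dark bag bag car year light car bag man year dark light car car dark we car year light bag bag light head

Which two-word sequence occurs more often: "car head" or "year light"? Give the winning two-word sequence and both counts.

"year light" (3 vs 0)

"car head": 0 occurrences
"year light": 3 occurrences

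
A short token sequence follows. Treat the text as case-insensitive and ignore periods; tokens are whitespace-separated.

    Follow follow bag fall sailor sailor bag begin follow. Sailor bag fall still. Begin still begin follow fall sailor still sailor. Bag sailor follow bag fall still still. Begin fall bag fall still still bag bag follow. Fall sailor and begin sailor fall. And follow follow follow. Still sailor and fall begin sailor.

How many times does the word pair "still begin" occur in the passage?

Scanning the 52 overlapping bigram windows for "still begin":
  position 13–14: still begin
  position 15–16: still begin
  position 28–29: still begin

3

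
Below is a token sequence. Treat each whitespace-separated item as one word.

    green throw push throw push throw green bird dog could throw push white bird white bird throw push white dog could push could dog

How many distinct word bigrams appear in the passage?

24 tokens → 23 bigram windows in total.
Repeated bigrams (each contributes count−1 duplicates):
  throw push: 4
  dog could: 2
  push throw: 2
  push white: 2
  white bird: 2
7 duplicate windows → 23 − 7 = 16 distinct.

16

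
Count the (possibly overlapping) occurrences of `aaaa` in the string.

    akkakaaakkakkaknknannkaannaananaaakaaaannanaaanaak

1

Sliding a length-4 window over the 50 characters (47 positions):
  position 36–39: aaaa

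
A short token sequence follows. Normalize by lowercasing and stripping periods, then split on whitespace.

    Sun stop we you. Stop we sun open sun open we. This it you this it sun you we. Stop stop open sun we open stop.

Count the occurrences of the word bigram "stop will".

Scanning the 25 overlapping bigram windows for "stop will":
  (none found)

0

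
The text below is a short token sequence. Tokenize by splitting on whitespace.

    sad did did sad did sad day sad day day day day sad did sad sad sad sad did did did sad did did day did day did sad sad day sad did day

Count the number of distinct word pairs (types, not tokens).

9

34 tokens → 33 bigram windows in total.
Repeated bigrams (each contributes count−1 duplicates):
  sad did: 6
  did sad: 5
  did did: 4
  sad sad: 4
  day day: 3
  day sad: 3
  did day: 3
  sad day: 3
  … (1 more repeated)
24 duplicate windows → 33 − 24 = 9 distinct.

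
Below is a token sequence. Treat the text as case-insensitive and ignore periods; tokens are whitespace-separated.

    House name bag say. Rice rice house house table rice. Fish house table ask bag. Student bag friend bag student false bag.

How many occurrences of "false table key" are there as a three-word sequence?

Scanning the 20 overlapping trigram windows for "false table key":
  (none found)

0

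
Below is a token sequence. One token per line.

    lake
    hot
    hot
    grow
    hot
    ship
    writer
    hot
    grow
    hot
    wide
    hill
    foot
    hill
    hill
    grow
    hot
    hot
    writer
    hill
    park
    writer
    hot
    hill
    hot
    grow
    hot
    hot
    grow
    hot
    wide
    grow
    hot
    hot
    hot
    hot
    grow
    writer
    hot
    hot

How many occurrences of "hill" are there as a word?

5

Scanning the 40 tokens for "hill":
  position 12: hill
  position 14: hill
  position 15: hill
  position 20: hill
  position 24: hill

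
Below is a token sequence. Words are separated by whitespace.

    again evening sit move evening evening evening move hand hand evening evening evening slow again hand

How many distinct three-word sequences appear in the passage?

13

16 tokens → 14 trigram windows in total.
Repeated trigrams (each contributes count−1 duplicates):
  evening evening evening: 2
1 duplicate windows → 14 − 1 = 13 distinct.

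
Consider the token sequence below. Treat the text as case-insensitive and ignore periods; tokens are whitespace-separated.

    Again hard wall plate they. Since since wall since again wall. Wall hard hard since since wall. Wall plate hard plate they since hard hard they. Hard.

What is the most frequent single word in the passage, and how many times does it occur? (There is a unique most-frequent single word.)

"hard", 7 times

Unigram frequencies (highest first):
  hard: 7
  wall: 6
  since: 6
  plate: 3
  they: 3
  again: 2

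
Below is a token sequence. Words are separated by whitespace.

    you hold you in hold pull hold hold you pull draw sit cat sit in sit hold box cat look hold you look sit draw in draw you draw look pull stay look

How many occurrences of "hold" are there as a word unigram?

Scanning the 33 tokens for "hold":
  position 2: hold
  position 5: hold
  position 7: hold
  position 8: hold
  position 17: hold
  position 21: hold

6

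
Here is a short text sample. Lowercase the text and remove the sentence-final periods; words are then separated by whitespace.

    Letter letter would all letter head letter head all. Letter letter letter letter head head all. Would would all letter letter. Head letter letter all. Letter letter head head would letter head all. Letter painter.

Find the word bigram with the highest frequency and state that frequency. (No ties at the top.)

Bigram frequencies (highest first):
  letter letter: 7
  letter head: 6
  all letter: 5
  head all: 3
  would all: 2
  head letter: 2
  … (8 more, each ≤ 2)

"letter letter", 7 times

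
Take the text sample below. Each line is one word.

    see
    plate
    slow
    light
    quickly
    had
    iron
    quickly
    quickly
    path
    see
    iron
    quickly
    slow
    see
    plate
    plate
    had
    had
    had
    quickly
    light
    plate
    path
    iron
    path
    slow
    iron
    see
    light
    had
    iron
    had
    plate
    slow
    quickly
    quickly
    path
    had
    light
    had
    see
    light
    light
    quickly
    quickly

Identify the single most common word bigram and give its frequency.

"quickly quickly", 3 times

Bigram frequencies (highest first):
  quickly quickly: 3
  see plate: 2
  plate slow: 2
  light quickly: 2
  had iron: 2
  iron quickly: 2
  … (28 more, each ≤ 2)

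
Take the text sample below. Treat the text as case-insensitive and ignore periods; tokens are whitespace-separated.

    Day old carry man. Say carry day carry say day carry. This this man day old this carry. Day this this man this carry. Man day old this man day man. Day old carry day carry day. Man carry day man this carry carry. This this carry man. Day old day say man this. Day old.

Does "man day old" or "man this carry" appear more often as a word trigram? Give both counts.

"man day old": 4 occurrences
"man this carry": 2 occurrences

"man day old" (4 vs 2)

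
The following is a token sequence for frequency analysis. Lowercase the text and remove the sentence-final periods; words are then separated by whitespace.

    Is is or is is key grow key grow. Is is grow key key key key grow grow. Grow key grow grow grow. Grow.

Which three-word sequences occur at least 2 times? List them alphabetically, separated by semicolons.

Trigram counts meeting the condition (at least 2 times):
  grow grow grow: 3
  grow key grow: 2
  key grow grow: 2
  key key key: 2

grow grow grow; grow key grow; key grow grow; key key key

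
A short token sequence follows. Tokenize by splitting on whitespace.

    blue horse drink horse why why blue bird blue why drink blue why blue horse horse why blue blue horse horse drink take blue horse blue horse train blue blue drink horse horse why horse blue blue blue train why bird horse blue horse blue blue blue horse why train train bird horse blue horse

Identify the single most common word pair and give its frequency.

Bigram frequencies (highest first):
  blue horse: 8
  blue blue: 6
  horse blue: 5
  horse why: 4
  why blue: 3
  horse horse: 3
  … (21 more, each ≤ 2)

"blue horse", 8 times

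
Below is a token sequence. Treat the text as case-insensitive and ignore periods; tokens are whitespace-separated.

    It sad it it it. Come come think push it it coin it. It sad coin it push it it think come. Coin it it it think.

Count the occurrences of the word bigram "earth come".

Scanning the 26 overlapping bigram windows for "earth come":
  (none found)

0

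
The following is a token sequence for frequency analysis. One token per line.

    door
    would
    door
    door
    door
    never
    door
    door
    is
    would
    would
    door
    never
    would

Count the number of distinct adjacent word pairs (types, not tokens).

14 tokens → 13 bigram windows in total.
Repeated bigrams (each contributes count−1 duplicates):
  door door: 3
  door never: 2
  would door: 2
4 duplicate windows → 13 − 4 = 9 distinct.

9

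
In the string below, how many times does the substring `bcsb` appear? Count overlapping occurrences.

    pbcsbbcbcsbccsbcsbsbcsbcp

4

Sliding a length-4 window over the 25 characters (22 positions):
  position 2–5: bcsb
  position 8–11: bcsb
  position 15–18: bcsb
  position 20–23: bcsb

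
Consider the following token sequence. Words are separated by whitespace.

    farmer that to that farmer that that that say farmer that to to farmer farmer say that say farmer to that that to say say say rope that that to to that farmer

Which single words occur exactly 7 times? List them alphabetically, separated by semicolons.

farmer; to

Unigram counts meeting the condition (exactly 7 times):
  farmer: 7
  to: 7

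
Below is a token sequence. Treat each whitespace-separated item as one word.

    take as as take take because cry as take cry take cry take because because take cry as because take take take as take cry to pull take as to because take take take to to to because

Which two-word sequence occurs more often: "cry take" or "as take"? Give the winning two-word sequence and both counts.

"cry take": 2 occurrences
"as take": 3 occurrences

"as take" (3 vs 2)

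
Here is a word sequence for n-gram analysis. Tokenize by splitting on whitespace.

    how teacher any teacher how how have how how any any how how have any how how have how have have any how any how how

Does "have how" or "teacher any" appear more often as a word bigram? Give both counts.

"have how" (2 vs 1)

"have how": 2 occurrences
"teacher any": 1 occurrence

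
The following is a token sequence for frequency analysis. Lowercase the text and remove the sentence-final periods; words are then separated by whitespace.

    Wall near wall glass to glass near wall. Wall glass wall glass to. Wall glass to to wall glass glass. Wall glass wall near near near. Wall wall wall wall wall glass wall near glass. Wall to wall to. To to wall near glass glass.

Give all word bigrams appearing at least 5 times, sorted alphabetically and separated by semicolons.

glass wall; wall glass; wall wall

Bigram counts meeting the condition (at least 5 times):
  glass wall: 5
  wall glass: 7
  wall wall: 5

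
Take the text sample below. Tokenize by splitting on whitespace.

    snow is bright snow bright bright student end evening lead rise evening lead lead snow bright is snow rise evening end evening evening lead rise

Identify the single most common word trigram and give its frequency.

"evening lead rise", 2 times

Trigram frequencies (highest first):
  evening lead rise: 2
  snow is bright: 1
  is bright snow: 1
  bright snow bright: 1
  snow bright bright: 1
  bright bright student: 1
  … (16 more, each ≤ 1)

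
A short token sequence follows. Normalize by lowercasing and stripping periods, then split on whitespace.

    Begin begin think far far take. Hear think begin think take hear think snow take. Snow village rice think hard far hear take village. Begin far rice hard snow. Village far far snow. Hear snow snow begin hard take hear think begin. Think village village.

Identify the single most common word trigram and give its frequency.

Trigram frequencies (highest first):
  take hear think: 3
  hear think begin: 2
  think begin think: 2
  begin begin think: 1
  begin think far: 1
  think far far: 1
  … (33 more, each ≤ 1)

"take hear think", 3 times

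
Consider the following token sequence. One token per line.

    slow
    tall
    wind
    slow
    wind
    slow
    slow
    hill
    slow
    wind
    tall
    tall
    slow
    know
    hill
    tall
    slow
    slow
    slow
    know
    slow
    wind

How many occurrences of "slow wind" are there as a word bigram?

3

Scanning the 21 overlapping bigram windows for "slow wind":
  position 4–5: slow wind
  position 9–10: slow wind
  position 21–22: slow wind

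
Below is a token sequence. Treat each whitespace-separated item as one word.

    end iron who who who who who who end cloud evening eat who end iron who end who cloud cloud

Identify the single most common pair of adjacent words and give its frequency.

"who who", 5 times

Bigram frequencies (highest first):
  who who: 5
  who end: 3
  end iron: 2
  iron who: 2
  end cloud: 1
  cloud evening: 1
  … (5 more, each ≤ 1)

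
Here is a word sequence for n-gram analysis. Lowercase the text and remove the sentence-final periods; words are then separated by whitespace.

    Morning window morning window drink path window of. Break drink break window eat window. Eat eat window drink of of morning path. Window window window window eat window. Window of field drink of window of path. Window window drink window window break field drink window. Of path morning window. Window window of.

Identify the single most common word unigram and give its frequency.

Unigram frequencies (highest first):
  window: 21
  of: 8
  drink: 6
  morning: 4
  path: 4
  eat: 4
  … (2 more, each ≤ 3)

"window", 21 times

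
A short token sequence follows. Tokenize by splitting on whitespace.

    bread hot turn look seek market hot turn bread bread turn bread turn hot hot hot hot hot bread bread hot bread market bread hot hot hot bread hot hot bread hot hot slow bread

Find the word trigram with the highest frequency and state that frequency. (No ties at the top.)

"hot hot hot", 4 times

Trigram frequencies (highest first):
  hot hot hot: 4
  hot hot bread: 3
  bread hot hot: 3
  hot bread hot: 2
  bread hot turn: 1
  hot turn look: 1
  … (19 more, each ≤ 1)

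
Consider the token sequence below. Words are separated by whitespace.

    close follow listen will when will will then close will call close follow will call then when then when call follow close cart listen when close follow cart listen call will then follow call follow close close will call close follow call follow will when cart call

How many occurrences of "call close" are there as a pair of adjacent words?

Scanning the 46 overlapping bigram windows for "call close":
  position 11–12: call close
  position 39–40: call close

2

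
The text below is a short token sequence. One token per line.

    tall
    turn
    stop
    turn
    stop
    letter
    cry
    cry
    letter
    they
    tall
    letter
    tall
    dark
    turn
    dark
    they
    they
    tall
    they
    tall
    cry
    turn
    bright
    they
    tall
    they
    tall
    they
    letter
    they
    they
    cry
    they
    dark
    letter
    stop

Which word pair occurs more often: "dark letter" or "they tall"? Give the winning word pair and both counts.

"dark letter": 1 occurrence
"they tall": 5 occurrences

"they tall" (5 vs 1)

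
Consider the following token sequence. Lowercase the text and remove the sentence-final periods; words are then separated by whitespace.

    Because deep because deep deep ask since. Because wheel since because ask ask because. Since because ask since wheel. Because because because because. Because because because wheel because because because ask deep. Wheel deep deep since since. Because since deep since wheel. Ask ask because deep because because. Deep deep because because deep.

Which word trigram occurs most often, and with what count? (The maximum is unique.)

Trigram frequencies (highest first):
  because because because: 6
  because deep because: 2
  because deep deep: 2
  since because ask: 2
  ask ask because: 2
  wheel because because: 2
  … (33 more, each ≤ 2)

"because because because", 6 times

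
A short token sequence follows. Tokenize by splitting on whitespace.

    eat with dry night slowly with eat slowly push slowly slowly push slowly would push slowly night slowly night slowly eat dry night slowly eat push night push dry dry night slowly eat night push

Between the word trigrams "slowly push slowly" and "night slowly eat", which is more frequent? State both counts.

"night slowly eat" (3 vs 2)

"slowly push slowly": 2 occurrences
"night slowly eat": 3 occurrences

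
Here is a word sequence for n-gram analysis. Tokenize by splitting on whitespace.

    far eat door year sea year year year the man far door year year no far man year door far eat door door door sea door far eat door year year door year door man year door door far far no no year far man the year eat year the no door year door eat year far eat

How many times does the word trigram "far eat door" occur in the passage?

Scanning the 56 overlapping trigram windows for "far eat door":
  position 1–3: far eat door
  position 20–22: far eat door
  position 27–29: far eat door

3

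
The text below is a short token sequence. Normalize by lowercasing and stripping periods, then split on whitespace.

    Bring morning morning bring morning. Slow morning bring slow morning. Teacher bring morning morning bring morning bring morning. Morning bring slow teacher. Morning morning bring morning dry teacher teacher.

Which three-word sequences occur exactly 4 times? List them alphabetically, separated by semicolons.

morning bring morning; morning morning bring

Trigram counts meeting the condition (exactly 4 times):
  morning bring morning: 4
  morning morning bring: 4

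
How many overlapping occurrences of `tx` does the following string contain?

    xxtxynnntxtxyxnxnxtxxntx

Sliding a length-2 window over the 24 characters (23 positions):
  position 3–4: tx
  position 9–10: tx
  position 11–12: tx
  position 19–20: tx
  position 23–24: tx

5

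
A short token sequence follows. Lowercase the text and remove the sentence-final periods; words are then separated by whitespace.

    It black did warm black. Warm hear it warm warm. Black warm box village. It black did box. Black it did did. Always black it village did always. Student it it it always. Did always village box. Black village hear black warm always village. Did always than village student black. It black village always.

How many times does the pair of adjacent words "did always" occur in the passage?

4

Scanning the 53 overlapping bigram windows for "did always":
  position 22–23: did always
  position 27–28: did always
  position 34–35: did always
  position 45–46: did always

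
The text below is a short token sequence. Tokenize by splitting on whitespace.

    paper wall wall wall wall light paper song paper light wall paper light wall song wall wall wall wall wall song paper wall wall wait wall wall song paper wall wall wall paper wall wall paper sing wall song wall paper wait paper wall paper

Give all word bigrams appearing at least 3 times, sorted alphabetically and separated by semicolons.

paper wall; song paper; wall paper; wall song; wall wall

Bigram counts meeting the condition (at least 3 times):
  paper wall: 5
  song paper: 3
  wall paper: 5
  wall song: 4
  wall wall: 12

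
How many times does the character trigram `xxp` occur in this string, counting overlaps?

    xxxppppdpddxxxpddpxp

2

Sliding a length-3 window over the 20 characters (18 positions):
  position 2–4: xxp
  position 13–15: xxp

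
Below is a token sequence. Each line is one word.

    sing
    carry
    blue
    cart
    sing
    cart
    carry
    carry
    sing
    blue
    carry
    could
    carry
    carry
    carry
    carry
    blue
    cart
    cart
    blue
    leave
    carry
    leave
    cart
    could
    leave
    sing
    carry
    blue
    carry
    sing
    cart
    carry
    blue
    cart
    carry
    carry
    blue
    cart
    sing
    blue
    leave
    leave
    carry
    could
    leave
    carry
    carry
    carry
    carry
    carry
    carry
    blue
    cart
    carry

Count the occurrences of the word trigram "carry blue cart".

5

Scanning the 53 overlapping trigram windows for "carry blue cart":
  position 2–4: carry blue cart
  position 16–18: carry blue cart
  position 33–35: carry blue cart
  position 37–39: carry blue cart
  position 52–54: carry blue cart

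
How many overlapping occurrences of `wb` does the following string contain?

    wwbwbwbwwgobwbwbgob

Sliding a length-2 window over the 19 characters (18 positions):
  position 2–3: wb
  position 4–5: wb
  position 6–7: wb
  position 13–14: wb
  position 15–16: wb

5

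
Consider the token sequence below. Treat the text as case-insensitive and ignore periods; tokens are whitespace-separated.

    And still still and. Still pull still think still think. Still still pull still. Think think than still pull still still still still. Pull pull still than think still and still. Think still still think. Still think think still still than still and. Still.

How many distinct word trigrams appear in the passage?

28

44 tokens → 42 trigram windows in total.
Repeated trigrams (each contributes count−1 duplicates):
  still think still: 4
  still and still: 3
  still pull still: 3
  think still still: 3
  pull still think: 2
  still still pull: 2
  still still still: 2
  still think think: 2
  … (1 more repeated)
14 duplicate windows → 42 − 14 = 28 distinct.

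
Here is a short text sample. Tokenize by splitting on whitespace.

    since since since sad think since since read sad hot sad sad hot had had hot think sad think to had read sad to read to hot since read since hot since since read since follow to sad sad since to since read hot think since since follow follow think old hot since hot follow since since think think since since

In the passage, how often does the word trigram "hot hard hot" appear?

Scanning the 59 overlapping trigram windows for "hot hard hot":
  (none found)

0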